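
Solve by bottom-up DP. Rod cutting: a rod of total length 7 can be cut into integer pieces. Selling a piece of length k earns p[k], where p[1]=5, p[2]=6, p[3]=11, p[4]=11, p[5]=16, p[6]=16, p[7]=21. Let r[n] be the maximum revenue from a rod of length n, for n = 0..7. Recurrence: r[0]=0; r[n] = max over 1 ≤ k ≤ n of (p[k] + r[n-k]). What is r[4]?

20

   n    0    1    2    3    4    5    6    7
r[n]    0    5   10   15   20   25   30   35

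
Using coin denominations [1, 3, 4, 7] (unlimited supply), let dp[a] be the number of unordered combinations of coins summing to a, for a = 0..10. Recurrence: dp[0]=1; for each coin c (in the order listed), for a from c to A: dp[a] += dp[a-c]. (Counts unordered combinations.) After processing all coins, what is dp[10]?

after  coin     0     1     2     3     4     5     6     7     8     9    10
          1     1     1     1     1     1     1     1     1     1     1     1
          3     1     1     1     2     2     2     3     3     3     4     4
          4     1     1     1     2     3     3     4     5     6     7     8
          7     1     1     1     2     3     3     4     6     7     8    10

10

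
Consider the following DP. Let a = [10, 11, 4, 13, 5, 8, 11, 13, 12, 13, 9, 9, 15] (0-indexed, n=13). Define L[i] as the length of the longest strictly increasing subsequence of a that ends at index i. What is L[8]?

5

   i    0    1    2    3    4    5    6    7    8    9   10   11   12
a[i]   10   11    4   13    5    8   11   13   12   13    9    9   15
L[i]    1    2    1    3    2    3    4    5    5    6    4    4    7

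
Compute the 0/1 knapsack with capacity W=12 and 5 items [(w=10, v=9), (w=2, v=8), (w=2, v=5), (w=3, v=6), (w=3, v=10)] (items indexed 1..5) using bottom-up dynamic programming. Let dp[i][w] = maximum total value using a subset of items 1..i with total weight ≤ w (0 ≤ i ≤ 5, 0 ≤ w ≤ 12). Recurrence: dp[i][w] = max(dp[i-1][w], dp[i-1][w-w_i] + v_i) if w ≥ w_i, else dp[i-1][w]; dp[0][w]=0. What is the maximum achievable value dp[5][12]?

29

i\w   0   1   2   3   4   5   6   7   8   9  10  11  12
  0   0   0   0   0   0   0   0   0   0   0   0   0   0
  1   0   0   0   0   0   0   0   0   0   0   9   9   9
  2   0   0   8   8   8   8   8   8   8   8   9   9  17
  3   0   0   8   8  13  13  13  13  13  13  13  13  17
  4   0   0   8   8  13  14  14  19  19  19  19  19  19
  5   0   0   8  10  13  18  18  23  24  24  29  29  29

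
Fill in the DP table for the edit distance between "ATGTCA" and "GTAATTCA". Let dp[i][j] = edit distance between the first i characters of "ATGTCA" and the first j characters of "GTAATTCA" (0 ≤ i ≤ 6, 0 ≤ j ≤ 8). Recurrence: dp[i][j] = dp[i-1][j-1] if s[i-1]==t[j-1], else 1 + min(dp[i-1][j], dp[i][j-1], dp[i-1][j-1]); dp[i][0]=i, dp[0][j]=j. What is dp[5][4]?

4

   ''  G  T  A  A  T  T  C  A
''  0  1  2  3  4  5  6  7  8
 A  1  1  2  2  3  4  5  6  7
 T  2  2  1  2  3  3  4  5  6
 G  3  2  2  2  3  4  4  5  6
 T  4  3  2  3  3  3  4  5  6
 C  5  4  3  3  4  4  4  4  5
 A  6  5  4  3  3  4  5  5  4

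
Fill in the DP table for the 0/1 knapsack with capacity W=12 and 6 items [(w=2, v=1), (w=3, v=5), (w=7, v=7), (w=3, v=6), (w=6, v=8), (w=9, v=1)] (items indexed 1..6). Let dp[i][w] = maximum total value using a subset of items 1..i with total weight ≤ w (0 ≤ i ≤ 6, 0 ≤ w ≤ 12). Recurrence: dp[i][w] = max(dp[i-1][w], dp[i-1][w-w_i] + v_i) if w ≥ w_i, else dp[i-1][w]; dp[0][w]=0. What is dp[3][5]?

i\w   0   1   2   3   4   5   6   7   8   9  10  11  12
  0   0   0   0   0   0   0   0   0   0   0   0   0   0
  1   0   0   1   1   1   1   1   1   1   1   1   1   1
  2   0   0   1   5   5   6   6   6   6   6   6   6   6
  3   0   0   1   5   5   6   6   7   7   8  12  12  13
  4   0   0   1   6   6   7  11  11  12  12  13  13  14
  5   0   0   1   6   6   7  11  11  12  14  14  15  19
  6   0   0   1   6   6   7  11  11  12  14  14  15  19

6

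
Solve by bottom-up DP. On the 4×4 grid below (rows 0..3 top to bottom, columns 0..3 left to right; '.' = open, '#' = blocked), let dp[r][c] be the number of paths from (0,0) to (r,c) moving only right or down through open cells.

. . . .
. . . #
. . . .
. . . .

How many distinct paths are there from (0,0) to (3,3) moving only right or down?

16

r\c   0   1   2   3
  0   1   1   1   1
  1   1   2   3   0
  2   1   3   6   6
  3   1   4  10  16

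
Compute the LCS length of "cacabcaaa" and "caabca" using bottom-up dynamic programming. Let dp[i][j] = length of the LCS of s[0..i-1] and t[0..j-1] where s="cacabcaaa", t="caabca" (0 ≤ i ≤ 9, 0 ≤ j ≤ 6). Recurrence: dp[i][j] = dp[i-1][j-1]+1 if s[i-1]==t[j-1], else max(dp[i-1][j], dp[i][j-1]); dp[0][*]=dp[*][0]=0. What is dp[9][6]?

   ''  c  a  a  b  c  a
''  0  0  0  0  0  0  0
 c  0  1  1  1  1  1  1
 a  0  1  2  2  2  2  2
 c  0  1  2  2  2  3  3
 a  0  1  2  3  3  3  4
 b  0  1  2  3  4  4  4
 c  0  1  2  3  4  5  5
 a  0  1  2  3  4  5  6
 a  0  1  2  3  4  5  6
 a  0  1  2  3  4  5  6

6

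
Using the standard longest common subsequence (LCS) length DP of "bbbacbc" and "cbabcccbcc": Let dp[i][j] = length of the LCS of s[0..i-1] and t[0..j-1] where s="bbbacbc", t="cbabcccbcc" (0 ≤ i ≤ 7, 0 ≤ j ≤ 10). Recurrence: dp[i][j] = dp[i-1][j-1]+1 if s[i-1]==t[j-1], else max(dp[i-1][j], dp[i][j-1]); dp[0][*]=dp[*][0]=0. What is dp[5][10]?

4

   ''  c  b  a  b  c  c  c  b  c  c
''  0  0  0  0  0  0  0  0  0  0  0
 b  0  0  1  1  1  1  1  1  1  1  1
 b  0  0  1  1  2  2  2  2  2  2  2
 b  0  0  1  1  2  2  2  2  3  3  3
 a  0  0  1  2  2  2  2  2  3  3  3
 c  0  1  1  2  2  3  3  3  3  4  4
 b  0  1  2  2  3  3  3  3  4  4  4
 c  0  1  2  2  3  4  4  4  4  5  5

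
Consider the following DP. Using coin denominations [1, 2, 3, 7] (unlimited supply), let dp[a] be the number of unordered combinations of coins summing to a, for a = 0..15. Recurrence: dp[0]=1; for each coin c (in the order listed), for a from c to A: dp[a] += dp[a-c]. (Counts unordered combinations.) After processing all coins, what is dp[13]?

28

after  coin     0     1     2     3     4     5     6     7     8     9    10    11    12    13    14    15
          1     1     1     1     1     1     1     1     1     1     1     1     1     1     1     1     1
          2     1     1     2     2     3     3     4     4     5     5     6     6     7     7     8     8
          3     1     1     2     3     4     5     7     8    10    12    14    16    19    21    24    27
          7     1     1     2     3     4     5     7     9    11    14    17    20    24    28    33    38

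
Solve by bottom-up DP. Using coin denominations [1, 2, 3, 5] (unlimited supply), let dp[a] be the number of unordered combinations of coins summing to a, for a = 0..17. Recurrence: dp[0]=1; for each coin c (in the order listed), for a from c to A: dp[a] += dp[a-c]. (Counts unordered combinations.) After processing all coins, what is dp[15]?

after  coin     0     1     2     3     4     5     6     7     8     9    10    11    12    13    14    15    16    17
          1     1     1     1     1     1     1     1     1     1     1     1     1     1     1     1     1     1     1
          2     1     1     2     2     3     3     4     4     5     5     6     6     7     7     8     8     9     9
          3     1     1     2     3     4     5     7     8    10    12    14    16    19    21    24    27    30    33
          5     1     1     2     3     4     6     8    10    13    16    20    24    29    34    40    47    54    62

47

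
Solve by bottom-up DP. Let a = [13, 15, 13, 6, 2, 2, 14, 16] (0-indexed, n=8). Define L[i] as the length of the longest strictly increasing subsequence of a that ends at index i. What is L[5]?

1

   i    0    1    2    3    4    5    6    7
a[i]   13   15   13    6    2    2   14   16
L[i]    1    2    1    1    1    1    2    3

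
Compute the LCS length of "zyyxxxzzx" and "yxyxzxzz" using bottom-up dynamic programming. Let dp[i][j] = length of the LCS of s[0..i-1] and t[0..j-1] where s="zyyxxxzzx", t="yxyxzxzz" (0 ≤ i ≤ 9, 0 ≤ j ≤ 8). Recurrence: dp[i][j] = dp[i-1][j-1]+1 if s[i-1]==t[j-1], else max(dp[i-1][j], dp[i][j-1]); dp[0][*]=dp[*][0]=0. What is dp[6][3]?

2

   ''  y  x  y  x  z  x  z  z
''  0  0  0  0  0  0  0  0  0
 z  0  0  0  0  0  1  1  1  1
 y  0  1  1  1  1  1  1  1  1
 y  0  1  1  2  2  2  2  2  2
 x  0  1  2  2  3  3  3  3  3
 x  0  1  2  2  3  3  4  4  4
 x  0  1  2  2  3  3  4  4  4
 z  0  1  2  2  3  4  4  5  5
 z  0  1  2  2  3  4  4  5  6
 x  0  1  2  2  3  4  5  5  6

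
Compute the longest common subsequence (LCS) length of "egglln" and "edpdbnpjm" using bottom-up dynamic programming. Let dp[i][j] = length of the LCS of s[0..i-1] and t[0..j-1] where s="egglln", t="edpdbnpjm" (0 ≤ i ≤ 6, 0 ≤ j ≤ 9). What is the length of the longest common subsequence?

2

   ''  e  d  p  d  b  n  p  j  m
''  0  0  0  0  0  0  0  0  0  0
 e  0  1  1  1  1  1  1  1  1  1
 g  0  1  1  1  1  1  1  1  1  1
 g  0  1  1  1  1  1  1  1  1  1
 l  0  1  1  1  1  1  1  1  1  1
 l  0  1  1  1  1  1  1  1  1  1
 n  0  1  1  1  1  1  2  2  2  2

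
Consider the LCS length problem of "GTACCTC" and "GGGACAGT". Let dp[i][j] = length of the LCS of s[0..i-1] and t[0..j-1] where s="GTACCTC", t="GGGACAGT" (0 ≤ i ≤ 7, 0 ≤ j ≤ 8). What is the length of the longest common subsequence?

4

   ''  G  G  G  A  C  A  G  T
''  0  0  0  0  0  0  0  0  0
 G  0  1  1  1  1  1  1  1  1
 T  0  1  1  1  1  1  1  1  2
 A  0  1  1  1  2  2  2  2  2
 C  0  1  1  1  2  3  3  3  3
 C  0  1  1  1  2  3  3  3  3
 T  0  1  1  1  2  3  3  3  4
 C  0  1  1  1  2  3  3  3  4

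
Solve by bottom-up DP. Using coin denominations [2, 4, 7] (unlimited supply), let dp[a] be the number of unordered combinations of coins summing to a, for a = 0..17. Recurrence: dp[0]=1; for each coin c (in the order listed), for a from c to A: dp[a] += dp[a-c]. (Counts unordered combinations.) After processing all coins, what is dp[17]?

after  coin     0     1     2     3     4     5     6     7     8     9    10    11    12    13    14    15    16    17
          2     1     0     1     0     1     0     1     0     1     0     1     0     1     0     1     0     1     0
          4     1     0     1     0     2     0     2     0     3     0     3     0     4     0     4     0     5     0
          7     1     0     1     0     2     0     2     1     3     1     3     2     4     2     5     3     6     3

3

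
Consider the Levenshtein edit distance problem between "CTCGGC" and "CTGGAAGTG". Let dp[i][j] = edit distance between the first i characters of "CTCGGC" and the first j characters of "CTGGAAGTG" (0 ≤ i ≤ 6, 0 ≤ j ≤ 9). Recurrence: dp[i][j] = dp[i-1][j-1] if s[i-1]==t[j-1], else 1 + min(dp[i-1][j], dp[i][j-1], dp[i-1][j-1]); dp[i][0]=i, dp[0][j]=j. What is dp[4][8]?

5

   ''  C  T  G  G  A  A  G  T  G
''  0  1  2  3  4  5  6  7  8  9
 C  1  0  1  2  3  4  5  6  7  8
 T  2  1  0  1  2  3  4  5  6  7
 C  3  2  1  1  2  3  4  5  6  7
 G  4  3  2  1  1  2  3  4  5  6
 G  5  4  3  2  1  2  3  3  4  5
 C  6  5  4  3  2  2  3  4  4  5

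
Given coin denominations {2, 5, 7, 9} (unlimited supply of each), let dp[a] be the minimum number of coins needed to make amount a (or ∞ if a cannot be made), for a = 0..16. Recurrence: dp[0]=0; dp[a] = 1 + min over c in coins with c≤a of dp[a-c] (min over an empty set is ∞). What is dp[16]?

 a  0  1  2  3  4  5  6  7  8  9 10 11 12 13 14 15 16
dp  0  -  1  -  2  1  3  1  4  1  2  2  2  3  2  3  2
(- denotes ∞ / unreachable)

2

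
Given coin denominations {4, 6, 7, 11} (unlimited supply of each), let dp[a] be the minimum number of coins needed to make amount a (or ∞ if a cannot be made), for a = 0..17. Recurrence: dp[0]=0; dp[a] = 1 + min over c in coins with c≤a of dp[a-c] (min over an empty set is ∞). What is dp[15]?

 a  0  1  2  3  4  5  6  7  8  9 10 11 12 13 14 15 16 17
dp  0  -  -  -  1  -  1  1  2  -  2  1  2  2  2  2  3  2
(- denotes ∞ / unreachable)

2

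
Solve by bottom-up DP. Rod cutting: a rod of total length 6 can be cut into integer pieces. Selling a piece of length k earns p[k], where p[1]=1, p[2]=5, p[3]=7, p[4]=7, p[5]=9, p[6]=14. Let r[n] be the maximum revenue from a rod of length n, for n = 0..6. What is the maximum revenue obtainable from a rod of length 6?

15

   n    0    1    2    3    4    5    6
r[n]    0    1    5    7   10   12   15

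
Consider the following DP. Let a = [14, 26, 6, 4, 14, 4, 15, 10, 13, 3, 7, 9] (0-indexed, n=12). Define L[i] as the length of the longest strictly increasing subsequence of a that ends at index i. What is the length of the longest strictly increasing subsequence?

   i    0    1    2    3    4    5    6    7    8    9   10   11
a[i]   14   26    6    4   14    4   15   10   13    3    7    9
L[i]    1    2    1    1    2    1    3    2    3    1    2    3

3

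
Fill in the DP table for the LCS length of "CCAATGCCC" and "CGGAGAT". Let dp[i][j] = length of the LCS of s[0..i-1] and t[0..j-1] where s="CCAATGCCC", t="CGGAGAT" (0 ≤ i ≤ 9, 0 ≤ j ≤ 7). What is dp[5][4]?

   ''  C  G  G  A  G  A  T
''  0  0  0  0  0  0  0  0
 C  0  1  1  1  1  1  1  1
 C  0  1  1  1  1  1  1  1
 A  0  1  1  1  2  2  2  2
 A  0  1  1  1  2  2  3  3
 T  0  1  1  1  2  2  3  4
 G  0  1  2  2  2  3  3  4
 C  0  1  2  2  2  3  3  4
 C  0  1  2  2  2  3  3  4
 C  0  1  2  2  2  3  3  4

2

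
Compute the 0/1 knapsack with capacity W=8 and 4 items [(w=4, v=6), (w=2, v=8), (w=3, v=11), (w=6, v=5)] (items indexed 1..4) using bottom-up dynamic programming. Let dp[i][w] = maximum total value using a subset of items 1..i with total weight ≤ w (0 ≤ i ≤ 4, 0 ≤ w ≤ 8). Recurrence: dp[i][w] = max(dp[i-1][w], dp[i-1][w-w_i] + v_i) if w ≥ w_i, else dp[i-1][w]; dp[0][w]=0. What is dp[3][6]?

19

i\w   0   1   2   3   4   5   6   7   8
  0   0   0   0   0   0   0   0   0   0
  1   0   0   0   0   6   6   6   6   6
  2   0   0   8   8   8   8  14  14  14
  3   0   0   8  11  11  19  19  19  19
  4   0   0   8  11  11  19  19  19  19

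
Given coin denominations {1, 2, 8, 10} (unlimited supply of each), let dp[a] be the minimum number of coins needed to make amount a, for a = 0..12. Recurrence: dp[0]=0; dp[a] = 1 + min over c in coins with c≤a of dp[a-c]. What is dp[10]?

 a  0  1  2  3  4  5  6  7  8  9 10 11 12
dp  0  1  1  2  2  3  3  4  1  2  1  2  2

1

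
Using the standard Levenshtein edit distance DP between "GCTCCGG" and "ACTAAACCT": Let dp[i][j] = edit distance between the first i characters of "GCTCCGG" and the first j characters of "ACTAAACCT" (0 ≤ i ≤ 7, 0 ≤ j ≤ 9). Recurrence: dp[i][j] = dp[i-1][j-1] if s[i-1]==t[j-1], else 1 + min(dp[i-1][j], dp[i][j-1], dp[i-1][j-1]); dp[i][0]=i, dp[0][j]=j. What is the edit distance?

6

   ''  A  C  T  A  A  A  C  C  T
''  0  1  2  3  4  5  6  7  8  9
 G  1  1  2  3  4  5  6  7  8  9
 C  2  2  1  2  3  4  5  6  7  8
 T  3  3  2  1  2  3  4  5  6  7
 C  4  4  3  2  2  3  4  4  5  6
 C  5  5  4  3  3  3  4  4  4  5
 G  6  6  5  4  4  4  4  5  5  5
 G  7  7  6  5  5  5  5  5  6  6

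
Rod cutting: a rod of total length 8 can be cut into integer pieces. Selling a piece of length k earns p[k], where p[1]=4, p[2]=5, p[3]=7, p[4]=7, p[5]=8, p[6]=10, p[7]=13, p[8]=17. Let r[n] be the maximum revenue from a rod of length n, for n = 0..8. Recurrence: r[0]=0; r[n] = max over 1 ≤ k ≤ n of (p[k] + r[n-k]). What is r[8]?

   n    0    1    2    3    4    5    6    7    8
r[n]    0    4    8   12   16   20   24   28   32

32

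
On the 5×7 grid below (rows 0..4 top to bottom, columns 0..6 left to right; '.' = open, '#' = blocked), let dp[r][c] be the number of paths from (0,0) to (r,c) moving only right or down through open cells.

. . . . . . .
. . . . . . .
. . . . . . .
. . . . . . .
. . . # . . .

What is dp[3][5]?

56

r\c   0   1   2   3   4   5   6
  0   1   1   1   1   1   1   1
  1   1   2   3   4   5   6   7
  2   1   3   6  10  15  21  28
  3   1   4  10  20  35  56  84
  4   1   5  15   0  35  91 175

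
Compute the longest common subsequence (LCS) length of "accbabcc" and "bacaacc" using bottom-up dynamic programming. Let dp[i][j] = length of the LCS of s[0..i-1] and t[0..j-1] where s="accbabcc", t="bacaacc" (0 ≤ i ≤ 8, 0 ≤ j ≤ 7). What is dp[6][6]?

3

   ''  b  a  c  a  a  c  c
''  0  0  0  0  0  0  0  0
 a  0  0  1  1  1  1  1  1
 c  0  0  1  2  2  2  2  2
 c  0  0  1  2  2  2  3  3
 b  0  1  1  2  2  2  3  3
 a  0  1  2  2  3  3  3  3
 b  0  1  2  2  3  3  3  3
 c  0  1  2  3  3  3  4  4
 c  0  1  2  3  3  3  4  5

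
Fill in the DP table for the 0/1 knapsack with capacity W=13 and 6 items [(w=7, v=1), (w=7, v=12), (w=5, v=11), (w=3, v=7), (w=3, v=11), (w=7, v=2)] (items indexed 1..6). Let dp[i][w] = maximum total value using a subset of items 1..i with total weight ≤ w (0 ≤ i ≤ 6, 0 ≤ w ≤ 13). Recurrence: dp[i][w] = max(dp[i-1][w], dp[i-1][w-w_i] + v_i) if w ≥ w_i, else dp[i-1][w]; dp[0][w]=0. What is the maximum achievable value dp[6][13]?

i\w   0   1   2   3   4   5   6   7   8   9  10  11  12  13
  0   0   0   0   0   0   0   0   0   0   0   0   0   0   0
  1   0   0   0   0   0   0   0   1   1   1   1   1   1   1
  2   0   0   0   0   0   0   0  12  12  12  12  12  12  12
  3   0   0   0   0   0  11  11  12  12  12  12  12  23  23
  4   0   0   0   7   7  11  11  12  18  18  19  19  23  23
  5   0   0   0  11  11  11  18  18  22  22  23  29  29  30
  6   0   0   0  11  11  11  18  18  22  22  23  29  29  30

30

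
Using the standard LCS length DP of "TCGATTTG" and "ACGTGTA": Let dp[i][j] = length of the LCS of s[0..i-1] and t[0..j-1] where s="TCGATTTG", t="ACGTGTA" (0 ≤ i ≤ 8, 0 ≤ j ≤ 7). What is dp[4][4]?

2

   ''  A  C  G  T  G  T  A
''  0  0  0  0  0  0  0  0
 T  0  0  0  0  1  1  1  1
 C  0  0  1  1  1  1  1  1
 G  0  0  1  2  2  2  2  2
 A  0  1  1  2  2  2  2  3
 T  0  1  1  2  3  3  3  3
 T  0  1  1  2  3  3  4  4
 T  0  1  1  2  3  3  4  4
 G  0  1  1  2  3  4  4  4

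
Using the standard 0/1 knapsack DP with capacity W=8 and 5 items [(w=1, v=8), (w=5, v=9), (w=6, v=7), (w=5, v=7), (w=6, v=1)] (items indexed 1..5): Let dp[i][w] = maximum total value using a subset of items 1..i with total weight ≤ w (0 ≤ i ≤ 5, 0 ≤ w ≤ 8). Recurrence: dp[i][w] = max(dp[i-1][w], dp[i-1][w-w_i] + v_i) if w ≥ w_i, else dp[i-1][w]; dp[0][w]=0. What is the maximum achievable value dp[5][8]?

17

i\w   0   1   2   3   4   5   6   7   8
  0   0   0   0   0   0   0   0   0   0
  1   0   8   8   8   8   8   8   8   8
  2   0   8   8   8   8   9  17  17  17
  3   0   8   8   8   8   9  17  17  17
  4   0   8   8   8   8   9  17  17  17
  5   0   8   8   8   8   9  17  17  17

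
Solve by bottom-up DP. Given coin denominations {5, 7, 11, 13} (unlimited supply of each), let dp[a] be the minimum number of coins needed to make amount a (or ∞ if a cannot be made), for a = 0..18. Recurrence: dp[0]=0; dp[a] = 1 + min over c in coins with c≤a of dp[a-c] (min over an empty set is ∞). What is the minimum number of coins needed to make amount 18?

 a  0  1  2  3  4  5  6  7  8  9 10 11 12 13 14 15 16 17 18
dp  0  -  -  -  -  1  -  1  -  -  2  1  2  1  2  3  2  3  2
(- denotes ∞ / unreachable)

2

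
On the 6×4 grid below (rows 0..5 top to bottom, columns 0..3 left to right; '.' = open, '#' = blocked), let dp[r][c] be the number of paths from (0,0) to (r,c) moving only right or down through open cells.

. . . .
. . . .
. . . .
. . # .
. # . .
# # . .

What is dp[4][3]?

10

r\c   0   1   2   3
  0   1   1   1   1
  1   1   2   3   4
  2   1   3   6  10
  3   1   4   0  10
  4   1   0   0  10
  5   0   0   0  10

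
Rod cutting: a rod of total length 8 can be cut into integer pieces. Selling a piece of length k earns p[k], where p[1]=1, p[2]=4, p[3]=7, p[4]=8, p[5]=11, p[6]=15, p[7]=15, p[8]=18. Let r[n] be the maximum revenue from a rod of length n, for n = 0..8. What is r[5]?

11

   n    0    1    2    3    4    5    6    7    8
r[n]    0    1    4    7    8   11   15   16   19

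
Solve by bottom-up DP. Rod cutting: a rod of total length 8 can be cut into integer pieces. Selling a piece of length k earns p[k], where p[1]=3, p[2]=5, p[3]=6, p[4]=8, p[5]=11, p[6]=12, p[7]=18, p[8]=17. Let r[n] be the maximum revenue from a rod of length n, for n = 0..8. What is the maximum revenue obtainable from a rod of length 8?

24

   n    0    1    2    3    4    5    6    7    8
r[n]    0    3    6    9   12   15   18   21   24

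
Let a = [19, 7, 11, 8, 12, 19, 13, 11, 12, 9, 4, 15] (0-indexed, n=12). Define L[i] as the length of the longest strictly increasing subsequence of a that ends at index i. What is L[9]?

3

   i    0    1    2    3    4    5    6    7    8    9   10   11
a[i]   19    7   11    8   12   19   13   11   12    9    4   15
L[i]    1    1    2    2    3    4    4    3    4    3    1    5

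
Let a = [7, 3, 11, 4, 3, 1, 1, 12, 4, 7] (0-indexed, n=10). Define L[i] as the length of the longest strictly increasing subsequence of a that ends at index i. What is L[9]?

3

   i    0    1    2    3    4    5    6    7    8    9
a[i]    7    3   11    4    3    1    1   12    4    7
L[i]    1    1    2    2    1    1    1    3    2    3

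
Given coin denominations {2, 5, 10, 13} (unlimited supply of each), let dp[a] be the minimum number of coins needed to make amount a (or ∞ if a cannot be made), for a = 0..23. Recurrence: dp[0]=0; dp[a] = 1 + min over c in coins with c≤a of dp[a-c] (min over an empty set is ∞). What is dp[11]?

 a  0  1  2  3  4  5  6  7  8  9 10 11 12 13 14 15 16 17 18 19 20 21 22 23
dp  0  -  1  -  2  1  3  2  4  3  1  4  2  1  3  2  4  3  2  4  2  5  3  2
(- denotes ∞ / unreachable)

4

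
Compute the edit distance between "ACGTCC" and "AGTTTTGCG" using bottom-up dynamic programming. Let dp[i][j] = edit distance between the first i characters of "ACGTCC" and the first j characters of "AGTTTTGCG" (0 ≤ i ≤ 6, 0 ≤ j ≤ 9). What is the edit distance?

   ''  A  G  T  T  T  T  G  C  G
''  0  1  2  3  4  5  6  7  8  9
 A  1  0  1  2  3  4  5  6  7  8
 C  2  1  1  2  3  4  5  6  6  7
 G  3  2  1  2  3  4  5  5  6  6
 T  4  3  2  1  2  3  4  5  6  7
 C  5  4  3  2  2  3  4  5  5  6
 C  6  5  4  3  3  3  4  5  5  6

6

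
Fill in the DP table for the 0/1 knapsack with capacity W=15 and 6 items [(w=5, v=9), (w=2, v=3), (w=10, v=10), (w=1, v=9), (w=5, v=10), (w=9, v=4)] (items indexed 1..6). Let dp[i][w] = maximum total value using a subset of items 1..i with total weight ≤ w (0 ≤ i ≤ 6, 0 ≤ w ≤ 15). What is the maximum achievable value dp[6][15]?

i\w   0   1   2   3   4   5   6   7   8   9  10  11  12  13  14  15
  0   0   0   0   0   0   0   0   0   0   0   0   0   0   0   0   0
  1   0   0   0   0   0   9   9   9   9   9   9   9   9   9   9   9
  2   0   0   3   3   3   9   9  12  12  12  12  12  12  12  12  12
  3   0   0   3   3   3   9   9  12  12  12  12  12  13  13  13  19
  4   0   9   9  12  12  12  18  18  21  21  21  21  21  22  22  22
  5   0   9   9  12  12  12  19  19  22  22  22  28  28  31  31  31
  6   0   9   9  12  12  12  19  19  22  22  22  28  28  31  31  31

31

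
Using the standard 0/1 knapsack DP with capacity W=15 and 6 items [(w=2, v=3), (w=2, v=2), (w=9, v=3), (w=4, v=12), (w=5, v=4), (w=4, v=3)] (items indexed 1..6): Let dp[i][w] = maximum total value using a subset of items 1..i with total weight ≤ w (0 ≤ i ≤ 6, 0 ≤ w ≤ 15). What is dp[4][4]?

12

i\w   0   1   2   3   4   5   6   7   8   9  10  11  12  13  14  15
  0   0   0   0   0   0   0   0   0   0   0   0   0   0   0   0   0
  1   0   0   3   3   3   3   3   3   3   3   3   3   3   3   3   3
  2   0   0   3   3   5   5   5   5   5   5   5   5   5   5   5   5
  3   0   0   3   3   5   5   5   5   5   5   5   6   6   8   8   8
  4   0   0   3   3  12  12  15  15  17  17  17  17  17  17  17  18
  5   0   0   3   3  12  12  15  15  17  17  17  19  19  21  21  21
  6   0   0   3   3  12  12  15  15  17  17  18  19  20  21  21  22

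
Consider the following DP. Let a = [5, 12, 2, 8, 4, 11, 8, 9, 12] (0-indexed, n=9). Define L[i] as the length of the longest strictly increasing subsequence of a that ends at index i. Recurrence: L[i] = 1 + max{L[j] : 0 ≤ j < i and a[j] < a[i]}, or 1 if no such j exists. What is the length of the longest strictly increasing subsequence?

5

   i    0    1    2    3    4    5    6    7    8
a[i]    5   12    2    8    4   11    8    9   12
L[i]    1    2    1    2    2    3    3    4    5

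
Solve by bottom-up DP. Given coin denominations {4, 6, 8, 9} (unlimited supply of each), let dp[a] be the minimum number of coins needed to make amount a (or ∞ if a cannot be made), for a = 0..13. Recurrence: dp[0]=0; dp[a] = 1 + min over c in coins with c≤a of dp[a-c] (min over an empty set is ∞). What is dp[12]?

2

 a  0  1  2  3  4  5  6  7  8  9 10 11 12 13
dp  0  -  -  -  1  -  1  -  1  1  2  -  2  2
(- denotes ∞ / unreachable)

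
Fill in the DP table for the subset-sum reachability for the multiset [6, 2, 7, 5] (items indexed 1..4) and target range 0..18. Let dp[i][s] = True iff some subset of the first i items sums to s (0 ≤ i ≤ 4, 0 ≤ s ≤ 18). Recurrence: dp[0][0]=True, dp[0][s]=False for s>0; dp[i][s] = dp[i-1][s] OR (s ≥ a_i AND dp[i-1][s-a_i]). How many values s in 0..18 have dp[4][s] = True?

i\s   0   1   2   3   4   5   6   7   8   9  10  11  12  13  14  15  16  17  18
  0   T   F   F   F   F   F   F   F   F   F   F   F   F   F   F   F   F   F   F
  1   T   F   F   F   F   F   T   F   F   F   F   F   F   F   F   F   F   F   F
  2   T   F   T   F   F   F   T   F   T   F   F   F   F   F   F   F   F   F   F
  3   T   F   T   F   F   F   T   T   T   T   F   F   F   T   F   T   F   F   F
  4   T   F   T   F   F   T   T   T   T   T   F   T   T   T   T   T   F   F   T

13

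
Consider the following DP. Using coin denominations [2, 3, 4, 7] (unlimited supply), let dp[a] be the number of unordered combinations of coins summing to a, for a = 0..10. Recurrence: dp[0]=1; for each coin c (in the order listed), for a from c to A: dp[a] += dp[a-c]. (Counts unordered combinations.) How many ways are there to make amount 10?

after  coin     0     1     2     3     4     5     6     7     8     9    10
          2     1     0     1     0     1     0     1     0     1     0     1
          3     1     0     1     1     1     1     2     1     2     2     2
          4     1     0     1     1     2     1     3     2     4     3     5
          7     1     0     1     1     2     1     3     3     4     4     6

6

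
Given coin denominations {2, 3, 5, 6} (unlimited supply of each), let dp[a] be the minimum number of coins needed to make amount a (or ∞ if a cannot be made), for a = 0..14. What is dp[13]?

3

 a  0  1  2  3  4  5  6  7  8  9 10 11 12 13 14
dp  0  -  1  1  2  1  1  2  2  2  2  2  2  3  3
(- denotes ∞ / unreachable)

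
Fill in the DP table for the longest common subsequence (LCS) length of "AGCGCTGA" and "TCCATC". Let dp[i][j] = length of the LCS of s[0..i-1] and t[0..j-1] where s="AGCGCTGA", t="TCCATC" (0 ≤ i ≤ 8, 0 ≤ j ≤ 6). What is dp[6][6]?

3

   ''  T  C  C  A  T  C
''  0  0  0  0  0  0  0
 A  0  0  0  0  1  1  1
 G  0  0  0  0  1  1  1
 C  0  0  1  1  1  1  2
 G  0  0  1  1  1  1  2
 C  0  0  1  2  2  2  2
 T  0  1  1  2  2  3  3
 G  0  1  1  2  2  3  3
 A  0  1  1  2  3  3  3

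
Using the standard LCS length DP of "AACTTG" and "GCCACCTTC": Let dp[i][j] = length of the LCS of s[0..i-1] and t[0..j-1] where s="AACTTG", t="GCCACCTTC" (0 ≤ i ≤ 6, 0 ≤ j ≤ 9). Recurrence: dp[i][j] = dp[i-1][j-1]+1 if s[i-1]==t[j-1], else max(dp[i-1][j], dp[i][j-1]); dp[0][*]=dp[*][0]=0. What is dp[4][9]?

   ''  G  C  C  A  C  C  T  T  C
''  0  0  0  0  0  0  0  0  0  0
 A  0  0  0  0  1  1  1  1  1  1
 A  0  0  0  0  1  1  1  1  1  1
 C  0  0  1  1  1  2  2  2  2  2
 T  0  0  1  1  1  2  2  3  3  3
 T  0  0  1  1  1  2  2  3  4  4
 G  0  1  1  1  1  2  2  3  4  4

3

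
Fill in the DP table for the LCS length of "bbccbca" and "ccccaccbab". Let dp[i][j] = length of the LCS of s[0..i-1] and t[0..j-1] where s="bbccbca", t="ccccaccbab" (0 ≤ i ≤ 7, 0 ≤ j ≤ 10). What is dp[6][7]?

   ''  c  c  c  c  a  c  c  b  a  b
''  0  0  0  0  0  0  0  0  0  0  0
 b  0  0  0  0  0  0  0  0  1  1  1
 b  0  0  0  0  0  0  0  0  1  1  2
 c  0  1  1  1  1  1  1  1  1  1  2
 c  0  1  2  2  2  2  2  2  2  2  2
 b  0  1  2  2  2  2  2  2  3  3  3
 c  0  1  2  3  3  3  3  3  3  3  3
 a  0  1  2  3  3  4  4  4  4  4  4

3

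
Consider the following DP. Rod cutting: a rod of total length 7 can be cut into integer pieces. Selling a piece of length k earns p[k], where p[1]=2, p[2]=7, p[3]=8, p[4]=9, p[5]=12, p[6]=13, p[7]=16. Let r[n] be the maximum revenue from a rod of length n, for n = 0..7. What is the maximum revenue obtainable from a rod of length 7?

   n    0    1    2    3    4    5    6    7
r[n]    0    2    7    9   14   16   21   23

23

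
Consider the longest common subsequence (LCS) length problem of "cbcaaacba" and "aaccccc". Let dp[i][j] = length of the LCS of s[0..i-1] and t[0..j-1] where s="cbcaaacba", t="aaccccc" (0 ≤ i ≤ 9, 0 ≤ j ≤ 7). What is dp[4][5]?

   ''  a  a  c  c  c  c  c
''  0  0  0  0  0  0  0  0
 c  0  0  0  1  1  1  1  1
 b  0  0  0  1  1  1  1  1
 c  0  0  0  1  2  2  2  2
 a  0  1  1  1  2  2  2  2
 a  0  1  2  2  2  2  2  2
 a  0  1  2  2  2  2  2  2
 c  0  1  2  3  3  3  3  3
 b  0  1  2  3  3  3  3  3
 a  0  1  2  3  3  3  3  3

2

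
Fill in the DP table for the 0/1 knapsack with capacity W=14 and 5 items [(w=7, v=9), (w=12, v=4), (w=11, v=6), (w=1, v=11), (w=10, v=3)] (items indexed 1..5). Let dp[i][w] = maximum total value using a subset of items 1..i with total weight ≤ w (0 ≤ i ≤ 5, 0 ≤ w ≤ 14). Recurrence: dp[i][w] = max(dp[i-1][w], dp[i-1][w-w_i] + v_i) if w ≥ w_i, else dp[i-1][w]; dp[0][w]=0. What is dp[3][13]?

9

i\w   0   1   2   3   4   5   6   7   8   9  10  11  12  13  14
  0   0   0   0   0   0   0   0   0   0   0   0   0   0   0   0
  1   0   0   0   0   0   0   0   9   9   9   9   9   9   9   9
  2   0   0   0   0   0   0   0   9   9   9   9   9   9   9   9
  3   0   0   0   0   0   0   0   9   9   9   9   9   9   9   9
  4   0  11  11  11  11  11  11  11  20  20  20  20  20  20  20
  5   0  11  11  11  11  11  11  11  20  20  20  20  20  20  20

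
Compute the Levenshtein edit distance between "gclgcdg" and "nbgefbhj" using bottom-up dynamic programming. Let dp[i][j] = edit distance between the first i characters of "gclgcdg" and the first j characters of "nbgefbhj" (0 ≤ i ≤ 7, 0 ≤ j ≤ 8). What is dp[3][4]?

4

   ''  n  b  g  e  f  b  h  j
''  0  1  2  3  4  5  6  7  8
 g  1  1  2  2  3  4  5  6  7
 c  2  2  2  3  3  4  5  6  7
 l  3  3  3  3  4  4  5  6  7
 g  4  4  4  3  4  5  5  6  7
 c  5  5  5  4  4  5  6  6  7
 d  6  6  6  5  5  5  6  7  7
 g  7  7  7  6  6  6  6  7  8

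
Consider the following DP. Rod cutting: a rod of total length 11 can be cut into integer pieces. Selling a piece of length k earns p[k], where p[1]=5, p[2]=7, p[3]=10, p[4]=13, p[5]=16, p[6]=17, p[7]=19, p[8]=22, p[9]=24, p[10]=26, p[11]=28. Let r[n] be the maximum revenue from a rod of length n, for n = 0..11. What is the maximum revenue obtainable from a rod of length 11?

   n    0    1    2    3    4    5    6    7    8    9   10   11
r[n]    0    5   10   15   20   25   30   35   40   45   50   55

55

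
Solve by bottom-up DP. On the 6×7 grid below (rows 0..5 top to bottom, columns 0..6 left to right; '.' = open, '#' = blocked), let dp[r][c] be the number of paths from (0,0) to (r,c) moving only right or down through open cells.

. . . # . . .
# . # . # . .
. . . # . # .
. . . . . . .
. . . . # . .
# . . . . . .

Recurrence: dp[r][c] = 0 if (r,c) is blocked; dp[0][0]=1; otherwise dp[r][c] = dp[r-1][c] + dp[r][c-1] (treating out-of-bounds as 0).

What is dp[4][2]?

r\c   0   1   2   3   4   5   6
  0   1   1   1   0   0   0   0
  1   0   1   0   0   0   0   0
  2   0   1   1   0   0   0   0
  3   0   1   2   2   2   2   2
  4   0   1   3   5   0   2   4
  5   0   1   4   9   9  11  15

3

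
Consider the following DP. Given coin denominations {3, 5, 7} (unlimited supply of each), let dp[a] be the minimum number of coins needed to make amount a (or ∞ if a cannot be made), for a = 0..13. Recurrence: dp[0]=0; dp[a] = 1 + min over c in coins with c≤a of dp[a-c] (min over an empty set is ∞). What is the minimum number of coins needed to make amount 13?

 a  0  1  2  3  4  5  6  7  8  9 10 11 12 13
dp  0  -  -  1  -  1  2  1  2  3  2  3  2  3
(- denotes ∞ / unreachable)

3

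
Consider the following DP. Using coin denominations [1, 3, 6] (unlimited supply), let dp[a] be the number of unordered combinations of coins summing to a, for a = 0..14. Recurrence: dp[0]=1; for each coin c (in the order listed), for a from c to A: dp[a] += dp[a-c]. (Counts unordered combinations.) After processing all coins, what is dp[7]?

after  coin     0     1     2     3     4     5     6     7     8     9    10    11    12    13    14
          1     1     1     1     1     1     1     1     1     1     1     1     1     1     1     1
          3     1     1     1     2     2     2     3     3     3     4     4     4     5     5     5
          6     1     1     1     2     2     2     4     4     4     6     6     6     9     9     9

4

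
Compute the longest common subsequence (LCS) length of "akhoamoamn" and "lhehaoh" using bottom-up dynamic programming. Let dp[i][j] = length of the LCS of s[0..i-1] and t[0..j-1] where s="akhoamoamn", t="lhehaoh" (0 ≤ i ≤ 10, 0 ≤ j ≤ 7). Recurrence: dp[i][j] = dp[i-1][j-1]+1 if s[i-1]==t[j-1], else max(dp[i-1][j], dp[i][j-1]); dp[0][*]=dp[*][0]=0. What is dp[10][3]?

1

   ''  l  h  e  h  a  o  h
''  0  0  0  0  0  0  0  0
 a  0  0  0  0  0  1  1  1
 k  0  0  0  0  0  1  1  1
 h  0  0  1  1  1  1  1  2
 o  0  0  1  1  1  1  2  2
 a  0  0  1  1  1  2  2  2
 m  0  0  1  1  1  2  2  2
 o  0  0  1  1  1  2  3  3
 a  0  0  1  1  1  2  3  3
 m  0  0  1  1  1  2  3  3
 n  0  0  1  1  1  2  3  3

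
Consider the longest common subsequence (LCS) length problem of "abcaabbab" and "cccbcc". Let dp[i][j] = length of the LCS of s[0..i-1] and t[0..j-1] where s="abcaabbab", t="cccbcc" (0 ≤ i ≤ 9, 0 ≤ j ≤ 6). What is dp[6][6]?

   ''  c  c  c  b  c  c
''  0  0  0  0  0  0  0
 a  0  0  0  0  0  0  0
 b  0  0  0  0  1  1  1
 c  0  1  1  1  1  2  2
 a  0  1  1  1  1  2  2
 a  0  1  1  1  1  2  2
 b  0  1  1  1  2  2  2
 b  0  1  1  1  2  2  2
 a  0  1  1  1  2  2  2
 b  0  1  1  1  2  2  2

2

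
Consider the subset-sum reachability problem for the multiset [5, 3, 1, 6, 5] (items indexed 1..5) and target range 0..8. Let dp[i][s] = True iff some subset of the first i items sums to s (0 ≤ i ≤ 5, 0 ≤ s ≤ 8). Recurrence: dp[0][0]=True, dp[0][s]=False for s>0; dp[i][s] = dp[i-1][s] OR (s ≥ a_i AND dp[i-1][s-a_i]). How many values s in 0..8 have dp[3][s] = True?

i\s   0   1   2   3   4   5   6   7   8
  0   T   F   F   F   F   F   F   F   F
  1   T   F   F   F   F   T   F   F   F
  2   T   F   F   T   F   T   F   F   T
  3   T   T   F   T   T   T   T   F   T
  4   T   T   F   T   T   T   T   T   T
  5   T   T   F   T   T   T   T   T   T

7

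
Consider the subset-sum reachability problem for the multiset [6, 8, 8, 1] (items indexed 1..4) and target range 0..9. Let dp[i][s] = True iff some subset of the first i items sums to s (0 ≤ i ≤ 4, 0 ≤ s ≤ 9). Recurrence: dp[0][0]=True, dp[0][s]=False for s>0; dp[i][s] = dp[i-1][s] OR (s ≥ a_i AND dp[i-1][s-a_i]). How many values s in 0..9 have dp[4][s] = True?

6

i\s   0   1   2   3   4   5   6   7   8   9
  0   T   F   F   F   F   F   F   F   F   F
  1   T   F   F   F   F   F   T   F   F   F
  2   T   F   F   F   F   F   T   F   T   F
  3   T   F   F   F   F   F   T   F   T   F
  4   T   T   F   F   F   F   T   T   T   T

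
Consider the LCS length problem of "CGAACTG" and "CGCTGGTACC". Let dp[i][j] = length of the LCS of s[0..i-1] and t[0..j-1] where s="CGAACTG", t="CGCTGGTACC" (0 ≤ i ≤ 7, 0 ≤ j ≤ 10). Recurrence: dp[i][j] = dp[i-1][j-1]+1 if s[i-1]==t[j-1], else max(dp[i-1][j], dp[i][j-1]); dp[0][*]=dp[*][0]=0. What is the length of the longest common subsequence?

   ''  C  G  C  T  G  G  T  A  C  C
''  0  0  0  0  0  0  0  0  0  0  0
 C  0  1  1  1  1  1  1  1  1  1  1
 G  0  1  2  2  2  2  2  2  2  2  2
 A  0  1  2  2  2  2  2  2  3  3  3
 A  0  1  2  2  2  2  2  2  3  3  3
 C  0  1  2  3  3  3  3  3  3  4  4
 T  0  1  2  3  4  4  4  4  4  4  4
 G  0  1  2  3  4  5  5  5  5  5  5

5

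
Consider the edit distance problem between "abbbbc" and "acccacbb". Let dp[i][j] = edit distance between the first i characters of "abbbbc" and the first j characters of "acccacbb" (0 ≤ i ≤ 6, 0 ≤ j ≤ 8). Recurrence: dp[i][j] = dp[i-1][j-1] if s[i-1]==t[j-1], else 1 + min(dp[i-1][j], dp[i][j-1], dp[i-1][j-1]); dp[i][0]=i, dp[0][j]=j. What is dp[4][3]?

   ''  a  c  c  c  a  c  b  b
''  0  1  2  3  4  5  6  7  8
 a  1  0  1  2  3  4  5  6  7
 b  2  1  1  2  3  4  5  5  6
 b  3  2  2  2  3  4  5  5  5
 b  4  3  3  3  3  4  5  5  5
 b  5  4  4  4  4  4  5  5  5
 c  6  5  4  4  4  5  4  5  6

3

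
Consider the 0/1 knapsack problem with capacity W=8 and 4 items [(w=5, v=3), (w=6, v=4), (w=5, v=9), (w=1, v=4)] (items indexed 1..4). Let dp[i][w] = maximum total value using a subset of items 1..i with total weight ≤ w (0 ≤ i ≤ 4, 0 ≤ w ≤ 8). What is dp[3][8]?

i\w   0   1   2   3   4   5   6   7   8
  0   0   0   0   0   0   0   0   0   0
  1   0   0   0   0   0   3   3   3   3
  2   0   0   0   0   0   3   4   4   4
  3   0   0   0   0   0   9   9   9   9
  4   0   4   4   4   4   9  13  13  13

9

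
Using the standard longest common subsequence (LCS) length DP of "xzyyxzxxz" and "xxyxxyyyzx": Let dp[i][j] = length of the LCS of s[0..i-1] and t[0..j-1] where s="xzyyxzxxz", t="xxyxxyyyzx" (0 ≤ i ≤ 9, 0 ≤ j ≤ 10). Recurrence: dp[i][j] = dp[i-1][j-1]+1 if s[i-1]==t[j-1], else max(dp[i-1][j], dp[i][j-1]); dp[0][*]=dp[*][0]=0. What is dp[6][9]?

4

   ''  x  x  y  x  x  y  y  y  z  x
''  0  0  0  0  0  0  0  0  0  0  0
 x  0  1  1  1  1  1  1  1  1  1  1
 z  0  1  1  1  1  1  1  1  1  2  2
 y  0  1  1  2  2  2  2  2  2  2  2
 y  0  1  1  2  2  2  3  3  3  3  3
 x  0  1  2  2  3  3  3  3  3  3  4
 z  0  1  2  2  3  3  3  3  3  4  4
 x  0  1  2  2  3  4  4  4  4  4  5
 x  0  1  2  2  3  4  4  4  4  4  5
 z  0  1  2  2  3  4  4  4  4  5  5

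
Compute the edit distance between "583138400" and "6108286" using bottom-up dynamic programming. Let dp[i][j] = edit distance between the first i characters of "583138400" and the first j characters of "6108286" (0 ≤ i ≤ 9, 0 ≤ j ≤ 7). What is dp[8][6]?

6

   ''  6  1  0  8  2  8  6
''  0  1  2  3  4  5  6  7
 5  1  1  2  3  4  5  6  7
 8  2  2  2  3  3  4  5  6
 3  3  3  3  3  4  4  5  6
 1  4  4  3  4  4  5  5  6
 3  5  5  4  4  5  5  6  6
 8  6  6  5  5  4  5  5  6
 4  7  7  6  6  5  5  6  6
 0  8  8  7  6  6  6  6  7
 0  9  9  8  7  7  7  7  7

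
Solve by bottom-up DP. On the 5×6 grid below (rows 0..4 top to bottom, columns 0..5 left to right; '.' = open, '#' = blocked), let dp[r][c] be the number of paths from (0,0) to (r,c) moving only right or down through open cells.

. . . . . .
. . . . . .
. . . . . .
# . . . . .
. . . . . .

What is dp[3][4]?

r\c   0   1   2   3   4   5
  0   1   1   1   1   1   1
  1   1   2   3   4   5   6
  2   1   3   6  10  15  21
  3   0   3   9  19  34  55
  4   0   3  12  31  65 120

34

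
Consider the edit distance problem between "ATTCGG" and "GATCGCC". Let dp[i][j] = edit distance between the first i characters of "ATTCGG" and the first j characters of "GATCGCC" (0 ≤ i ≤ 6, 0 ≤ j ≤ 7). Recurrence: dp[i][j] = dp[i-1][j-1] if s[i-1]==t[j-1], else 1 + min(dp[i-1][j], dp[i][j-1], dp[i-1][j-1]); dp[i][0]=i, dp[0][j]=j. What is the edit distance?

   ''  G  A  T  C  G  C  C
''  0  1  2  3  4  5  6  7
 A  1  1  1  2  3  4  5  6
 T  2  2  2  1  2  3  4  5
 T  3  3  3  2  2  3  4  5
 C  4  4  4  3  2  3  3  4
 G  5  4  5  4  3  2  3  4
 G  6  5  5  5  4  3  3  4

4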